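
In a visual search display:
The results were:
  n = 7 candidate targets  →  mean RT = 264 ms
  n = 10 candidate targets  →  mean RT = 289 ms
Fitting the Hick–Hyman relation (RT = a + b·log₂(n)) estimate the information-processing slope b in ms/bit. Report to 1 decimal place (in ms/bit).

48.6 ms/bit

b = (RT₂ − RT₁)/(log₂ n₂ − log₂ n₁) = (289 − 264)/(3.3219 − 2.8074) = 48.584 ms/bit.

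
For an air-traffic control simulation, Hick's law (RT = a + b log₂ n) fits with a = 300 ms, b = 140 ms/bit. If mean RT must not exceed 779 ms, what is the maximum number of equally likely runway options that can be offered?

10

Information budget: (779 − 300)/140 = 3.4214 bits, so n ≤ 2^3.4214 = 10.714 → at most 10.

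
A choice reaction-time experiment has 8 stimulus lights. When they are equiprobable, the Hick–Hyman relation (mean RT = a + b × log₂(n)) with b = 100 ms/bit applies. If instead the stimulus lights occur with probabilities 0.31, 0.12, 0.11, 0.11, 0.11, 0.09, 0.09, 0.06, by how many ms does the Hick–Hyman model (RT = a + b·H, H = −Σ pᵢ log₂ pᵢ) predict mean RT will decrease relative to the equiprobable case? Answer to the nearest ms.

19 ms

Equiprobable entropy H₀ = log₂ 8 = 3.0000 bits.
Skewed entropy H = −Σ pᵢ log₂ pᵢ = 2.8106 bits.
ΔRT = b·(H₀ − H) = 100 × 0.1894 = 18.94 ms.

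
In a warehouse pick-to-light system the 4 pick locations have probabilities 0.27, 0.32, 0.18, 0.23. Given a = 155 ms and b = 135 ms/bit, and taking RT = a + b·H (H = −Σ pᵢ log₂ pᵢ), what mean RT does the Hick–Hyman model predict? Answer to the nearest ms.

H = 0.27·log₂(1/0.27) + 0.32·log₂(1/0.32) + 0.18·log₂(1/0.18) + 0.23·log₂(1/0.23) = 1.9690 bits.
RT = 155 + 135 × 1.9690 = 420.82 ms.

421 ms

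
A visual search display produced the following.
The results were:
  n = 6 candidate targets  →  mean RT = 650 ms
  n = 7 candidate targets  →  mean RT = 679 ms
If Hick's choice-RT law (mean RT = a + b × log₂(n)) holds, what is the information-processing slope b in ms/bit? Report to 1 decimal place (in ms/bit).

130.4 ms/bit

Slope: b = (679 − 650) / (log₂ 7 − log₂ 6) = 29/0.2224 = 130.400 ms/bit.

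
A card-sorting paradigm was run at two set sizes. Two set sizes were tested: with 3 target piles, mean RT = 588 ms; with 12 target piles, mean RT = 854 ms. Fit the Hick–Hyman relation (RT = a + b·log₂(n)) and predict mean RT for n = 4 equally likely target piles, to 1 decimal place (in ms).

643.2 ms

With log₂ n on the abscissa the relation is linear; from the two conditions:
  b = (854 − 588) / (log₂ 12 − log₂ 3) = 266 / (3.5850 − 1.5850) = 133.000 ms/bit
  a = 588 − 133.000 × 1.5850 = 377.200 ms
Then RT(4) = 377.200 + 133.000 × log₂ 4 = 377.200 + 133.000 × 2 ≈ 643.200 ms.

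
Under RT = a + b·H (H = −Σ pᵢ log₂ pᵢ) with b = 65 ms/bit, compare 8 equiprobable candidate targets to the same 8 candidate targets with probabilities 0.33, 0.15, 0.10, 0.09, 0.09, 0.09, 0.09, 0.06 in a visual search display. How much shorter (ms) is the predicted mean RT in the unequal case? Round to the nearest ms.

15 ms

The RT saving is b·ΔH. Equiprobable H₀ = log₂(8) = 3.0000 bits; with the given probabilities H = 2.7647 bits.
b·(H₀ − H) = 65 × (3.0000 − 2.7647) = 15.29 ms.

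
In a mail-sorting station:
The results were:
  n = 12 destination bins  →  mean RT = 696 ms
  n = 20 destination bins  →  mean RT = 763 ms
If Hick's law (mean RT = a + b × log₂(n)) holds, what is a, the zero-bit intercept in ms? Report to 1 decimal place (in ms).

b = (RT₂ − RT₁)/(log₂ n₂ − log₂ n₁) = (763 − 696)/(4.3219 − 3.5850) = 90.913 ms/bit.
a = RT₁ − b·log₂ n₁ = 696 − 90.913 × 3.5850 = 370.079 ms.

370.1 ms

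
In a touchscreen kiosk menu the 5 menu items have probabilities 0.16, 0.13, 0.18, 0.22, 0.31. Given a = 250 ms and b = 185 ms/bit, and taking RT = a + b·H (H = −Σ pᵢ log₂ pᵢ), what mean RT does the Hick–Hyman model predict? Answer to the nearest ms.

667 ms

H = 0.16·log₂(1/0.16) + 0.13·log₂(1/0.13) + 0.18·log₂(1/0.18) + 0.22·log₂(1/0.22) + 0.31·log₂(1/0.31) = 2.2553 bits.
RT = 250 + 185 × 2.2553 = 667.24 ms.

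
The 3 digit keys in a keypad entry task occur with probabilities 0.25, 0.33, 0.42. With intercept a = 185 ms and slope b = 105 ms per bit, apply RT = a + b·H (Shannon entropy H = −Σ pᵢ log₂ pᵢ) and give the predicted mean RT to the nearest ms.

348 ms

H = 0.25·log₂(1/0.25) + 0.33·log₂(1/0.33) + 0.42·log₂(1/0.42) = 1.5535 bits.
RT = 185 + 105 × 1.5535 = 348.11 ms.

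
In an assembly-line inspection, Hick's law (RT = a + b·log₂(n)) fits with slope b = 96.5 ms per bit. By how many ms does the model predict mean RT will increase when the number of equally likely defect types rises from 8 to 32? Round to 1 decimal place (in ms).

Only the slope matters, since a is common to both: ΔRT = b·log₂(n₂/n₁).
log₂(32) − log₂(8) = log₂(32/8) = log₂(4) = 2.
ΔRT = 96.5 × 2.0000 = 193.000 ms.

193.0 ms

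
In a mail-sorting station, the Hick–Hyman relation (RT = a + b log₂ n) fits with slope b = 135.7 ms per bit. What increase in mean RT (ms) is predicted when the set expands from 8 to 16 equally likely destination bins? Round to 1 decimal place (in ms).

135.7 ms

ΔRT = (a + b log₂ n₂) − (a + b log₂ n₁) = b·(log₂ n₂ − log₂ n₁).
log₂(16) − log₂(8) = log₂(16/8) = log₂(2) = 1.
ΔRT = 135.7 × 1.0000 = 135.700 ms.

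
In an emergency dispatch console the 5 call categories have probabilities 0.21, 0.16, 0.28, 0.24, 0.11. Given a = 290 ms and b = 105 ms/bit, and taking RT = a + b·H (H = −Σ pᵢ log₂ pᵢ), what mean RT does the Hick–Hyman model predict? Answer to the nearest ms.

Entropy contributions −pᵢ log₂ pᵢ: 0.4728, 0.4230, 0.5142, 0.4941, 0.3503; sum H = 2.2545 bits.
RT = a + bH = 290 + 105·2.2545 = 526.72 ms.

527 ms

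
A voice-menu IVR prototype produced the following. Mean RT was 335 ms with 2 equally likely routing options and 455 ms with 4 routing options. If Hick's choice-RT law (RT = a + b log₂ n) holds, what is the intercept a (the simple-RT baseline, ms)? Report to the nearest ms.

215 ms

Slope: b = (455 − 335) / (log₂ 4 − log₂ 2) = 120/1.0000 = 120 ms/bit.
a = RT₁ − b·log₂ n₁ = 335 − 120 × 1 = 215.000 ms.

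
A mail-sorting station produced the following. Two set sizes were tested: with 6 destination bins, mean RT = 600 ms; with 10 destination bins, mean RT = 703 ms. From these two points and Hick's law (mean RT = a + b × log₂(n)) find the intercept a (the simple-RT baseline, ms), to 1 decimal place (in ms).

238.7 ms

Slope: b = (703 − 600) / (log₂ 10 − log₂ 6) = 103/0.7370 = 139.762 ms/bit.
Intercept: a = 600 − 139.762·log₂(6) = 238.720 ms.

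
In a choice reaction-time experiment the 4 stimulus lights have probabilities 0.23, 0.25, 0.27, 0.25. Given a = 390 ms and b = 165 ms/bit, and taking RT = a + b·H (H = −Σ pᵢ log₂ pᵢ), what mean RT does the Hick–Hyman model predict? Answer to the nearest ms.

720 ms

H = 0.23·log₂(1/0.23) + 0.25·log₂(1/0.25) + 0.27·log₂(1/0.27) + 0.25·log₂(1/0.25) = 1.9977 bits.
RT = 390 + 165 × 1.9977 = 719.62 ms.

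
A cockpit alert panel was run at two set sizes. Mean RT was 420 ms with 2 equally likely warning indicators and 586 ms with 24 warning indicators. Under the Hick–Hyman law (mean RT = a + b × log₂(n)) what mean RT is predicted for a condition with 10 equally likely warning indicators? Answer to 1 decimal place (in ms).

527.5 ms

With log₂ n on the abscissa the relation is linear; from the two conditions:
  b = (586 − 420) / (log₂ 24 − log₂ 2) = 166 / (4.5850 − 1) = 46.305 ms/bit
  a = 420 − 46.305 × 1 = 373.695 ms
Then RT(10) = 373.695 + 46.305 × log₂ 10 = 373.695 + 46.305 × 3.3219 ≈ 527.516 ms.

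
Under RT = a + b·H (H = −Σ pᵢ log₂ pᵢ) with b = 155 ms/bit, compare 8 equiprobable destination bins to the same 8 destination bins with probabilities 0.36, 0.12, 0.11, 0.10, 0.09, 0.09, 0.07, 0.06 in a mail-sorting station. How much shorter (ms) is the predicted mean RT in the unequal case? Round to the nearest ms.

44 ms

The RT saving is b·ΔH. Equiprobable H₀ = log₂(8) = 3.0000 bits; with the given probabilities H = 2.7176 bits.
b·(H₀ − H) = 155 × (3.0000 − 2.7176) = 43.78 ms.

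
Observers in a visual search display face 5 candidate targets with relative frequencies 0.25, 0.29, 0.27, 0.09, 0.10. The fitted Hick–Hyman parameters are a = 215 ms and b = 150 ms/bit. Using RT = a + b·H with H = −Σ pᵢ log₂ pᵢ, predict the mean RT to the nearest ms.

541 ms

H = 0.25·log₂(1/0.25) + 0.29·log₂(1/0.29) + 0.27·log₂(1/0.27) + 0.09·log₂(1/0.09) + 0.10·log₂(1/0.10) = 2.1728 bits.
RT = 215 + 150 × 2.1728 = 540.92 ms.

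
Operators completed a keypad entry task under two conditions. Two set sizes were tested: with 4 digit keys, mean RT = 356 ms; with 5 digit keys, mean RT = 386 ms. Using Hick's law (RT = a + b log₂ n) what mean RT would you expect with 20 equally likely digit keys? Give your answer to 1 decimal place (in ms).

572.4 ms

With log₂ n on the abscissa the relation is linear; from the two conditions:
  b = (386 − 356) / (log₂ 5 − log₂ 4) = 30 / (2.3219 − 2) = 93.189 ms/bit
  a = 356 − 93.189 × 2 = 169.623 ms
Then RT(20) = 169.623 + 93.189 × log₂ 20 = 169.623 + 93.189 × 4.3219 ≈ 572.377 ms.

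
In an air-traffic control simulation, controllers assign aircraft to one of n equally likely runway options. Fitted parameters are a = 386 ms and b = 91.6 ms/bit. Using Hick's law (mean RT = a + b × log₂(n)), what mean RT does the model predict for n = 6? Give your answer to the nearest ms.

623 ms

log₂(6) = 2.5850 bits, so RT = 386 + 91.6 × 2.5850 ≈ 622.783 ms.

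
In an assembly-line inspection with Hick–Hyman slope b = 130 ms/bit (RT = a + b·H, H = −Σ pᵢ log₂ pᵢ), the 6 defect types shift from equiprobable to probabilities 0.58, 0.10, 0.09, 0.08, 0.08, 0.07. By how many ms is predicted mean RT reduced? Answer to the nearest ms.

82 ms

Equiprobable entropy H₀ = log₂ 6 = 2.5850 bits.
Skewed entropy H = −Σ pᵢ log₂ pᵢ = 1.9522 bits.
ΔRT = b·(H₀ − H) = 130 × 0.6327 = 82.26 ms.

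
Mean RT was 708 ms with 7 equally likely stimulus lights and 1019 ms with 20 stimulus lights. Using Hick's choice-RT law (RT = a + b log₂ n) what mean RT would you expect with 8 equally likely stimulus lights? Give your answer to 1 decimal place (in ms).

Fit slope and intercept:
  b = (1019 − 708) / (log₂ 20 − log₂ 7) = 311 / (4.3219 − 2.8074) = 205.338 ms/bit
  a = 708 − 205.338 × 2.8074 = 131.542 ms
Then RT(8) = 131.542 + 205.338 × log₂ 8 = 131.542 + 205.338 × 3 ≈ 747.557 ms.

747.6 ms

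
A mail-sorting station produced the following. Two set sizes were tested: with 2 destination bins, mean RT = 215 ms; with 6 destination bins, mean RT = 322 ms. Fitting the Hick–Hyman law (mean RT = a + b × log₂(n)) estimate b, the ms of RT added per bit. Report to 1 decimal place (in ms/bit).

b = (RT₂ − RT₁)/(log₂ n₂ − log₂ n₁) = (322 − 215)/(2.5850 − 1) = 67.509 ms/bit.

67.5 ms/bit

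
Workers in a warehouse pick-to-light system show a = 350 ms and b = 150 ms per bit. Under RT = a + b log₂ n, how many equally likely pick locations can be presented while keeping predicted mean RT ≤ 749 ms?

6

150·log₂ n ≤ 749 − 350 = 399, giving log₂ n ≤ 2.6600 and n ≤ 6.320. The largest whole number is 6.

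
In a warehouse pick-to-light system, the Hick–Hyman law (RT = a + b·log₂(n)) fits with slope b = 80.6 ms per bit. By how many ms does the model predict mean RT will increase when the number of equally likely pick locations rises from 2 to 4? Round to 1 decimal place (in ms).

The intercept a cancels: ΔRT = b·(log₂ n₂ − log₂ n₁) = b·log₂(n₂/n₁).
log₂(4) − log₂(2) = log₂(4/2) = log₂(2) = 1.
ΔRT = 80.6 × 1.0000 = 80.600 ms.

80.6 ms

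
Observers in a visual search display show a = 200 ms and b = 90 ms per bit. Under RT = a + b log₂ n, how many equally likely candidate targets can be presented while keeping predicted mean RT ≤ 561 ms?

90·log₂ n ≤ 561 − 200 = 361, giving log₂ n ≤ 4.0111 and n ≤ 16.124. The largest whole number is 16.

16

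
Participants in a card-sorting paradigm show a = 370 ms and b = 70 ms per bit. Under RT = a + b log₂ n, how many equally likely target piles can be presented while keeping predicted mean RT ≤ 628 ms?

12

Information budget: (628 − 370)/70 = 3.6857 bits, so n ≤ 2^3.6857 = 12.868 → at most 12.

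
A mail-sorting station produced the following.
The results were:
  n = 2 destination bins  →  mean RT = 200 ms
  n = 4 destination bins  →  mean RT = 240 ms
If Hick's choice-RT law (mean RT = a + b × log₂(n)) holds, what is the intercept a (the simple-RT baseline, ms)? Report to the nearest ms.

b = (RT₂ − RT₁)/(log₂ n₂ − log₂ n₁) = (240 − 200)/(2 − 1) = 40 ms/bit.
a = RT₁ − b·log₂ n₁ = 200 − 40 × 1 = 160.000 ms.

160 ms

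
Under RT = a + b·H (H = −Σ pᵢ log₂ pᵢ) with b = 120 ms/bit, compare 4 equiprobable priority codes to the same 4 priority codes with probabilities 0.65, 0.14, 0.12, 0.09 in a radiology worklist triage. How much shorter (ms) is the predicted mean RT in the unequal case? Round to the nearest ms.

Equiprobable entropy H₀ = log₂ 4 = 2.0000 bits.
Skewed entropy H = −Σ pᵢ log₂ pᵢ = 1.4808 bits.
ΔRT = b·(H₀ − H) = 120 × 0.5192 = 62.30 ms.

62 ms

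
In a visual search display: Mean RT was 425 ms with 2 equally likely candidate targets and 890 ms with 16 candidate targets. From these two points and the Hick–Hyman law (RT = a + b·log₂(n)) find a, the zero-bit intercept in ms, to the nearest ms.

b = (RT₂ − RT₁)/(log₂ n₂ − log₂ n₁) = (890 − 425)/(4 − 1) = 155 ms/bit.
a = RT₁ − b·log₂ n₁ = 425 − 155 × 1 = 270.000 ms.

270 ms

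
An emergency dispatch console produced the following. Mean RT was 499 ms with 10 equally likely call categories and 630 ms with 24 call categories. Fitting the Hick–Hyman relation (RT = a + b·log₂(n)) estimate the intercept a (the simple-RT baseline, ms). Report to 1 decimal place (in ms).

154.5 ms

b = (RT₂ − RT₁)/(log₂ n₂ − log₂ n₁) = (630 − 499)/(4.5850 − 3.3219) = 103.718 ms/bit.
a = RT₁ − b·log₂ n₁ = 499 − 103.718 × 3.3219 = 154.455 ms.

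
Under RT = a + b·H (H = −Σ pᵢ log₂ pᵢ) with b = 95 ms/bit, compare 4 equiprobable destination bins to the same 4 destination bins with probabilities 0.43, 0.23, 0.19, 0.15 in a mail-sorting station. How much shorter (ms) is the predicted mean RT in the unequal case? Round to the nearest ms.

The RT saving is b·ΔH. Equiprobable H₀ = log₂(4) = 2.0000 bits; with the given probabilities H = 1.8770 bits.
b·(H₀ − H) = 95 × (2.0000 − 1.8770) = 11.68 ms.

12 ms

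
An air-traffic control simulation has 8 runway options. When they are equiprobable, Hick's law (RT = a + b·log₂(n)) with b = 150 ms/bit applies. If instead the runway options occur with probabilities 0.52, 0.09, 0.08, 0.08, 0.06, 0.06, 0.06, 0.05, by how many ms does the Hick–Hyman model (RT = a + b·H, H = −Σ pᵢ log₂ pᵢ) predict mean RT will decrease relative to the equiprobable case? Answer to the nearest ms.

100 ms

Equiprobable entropy H₀ = log₂ 8 = 3.0000 bits.
Skewed entropy H = −Σ pᵢ log₂ pᵢ = 2.3329 bits.
ΔRT = b·(H₀ − H) = 150 × 0.6671 = 100.06 ms.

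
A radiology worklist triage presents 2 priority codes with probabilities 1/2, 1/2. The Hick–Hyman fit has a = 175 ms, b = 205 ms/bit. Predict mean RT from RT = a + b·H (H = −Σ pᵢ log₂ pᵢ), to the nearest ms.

380 ms

Each term −pᵢ log₂ pᵢ: 0.5·1 + 0.5·1; summed, H = 1.000 bits.
Mean RT = a + bH = 175 + 205·1.000 = 380.00 ms.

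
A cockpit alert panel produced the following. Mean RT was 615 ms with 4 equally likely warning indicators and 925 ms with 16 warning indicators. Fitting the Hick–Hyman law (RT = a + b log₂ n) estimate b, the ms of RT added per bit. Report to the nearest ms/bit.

155 ms/bit

b = (RT₂ − RT₁)/(log₂ n₂ − log₂ n₁) = (925 − 615)/(4 − 2) = 155 ms/bit.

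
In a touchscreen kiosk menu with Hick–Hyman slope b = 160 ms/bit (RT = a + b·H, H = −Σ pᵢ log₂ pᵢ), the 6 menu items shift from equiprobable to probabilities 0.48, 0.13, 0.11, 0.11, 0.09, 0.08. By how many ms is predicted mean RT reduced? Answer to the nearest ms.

Equiprobable entropy H₀ = log₂ 6 = 2.5850 bits.
Skewed entropy H = −Σ pᵢ log₂ pᵢ = 2.1956 bits.
ΔRT = b·(H₀ − H) = 160 × 0.3893 = 62.29 ms.

62 ms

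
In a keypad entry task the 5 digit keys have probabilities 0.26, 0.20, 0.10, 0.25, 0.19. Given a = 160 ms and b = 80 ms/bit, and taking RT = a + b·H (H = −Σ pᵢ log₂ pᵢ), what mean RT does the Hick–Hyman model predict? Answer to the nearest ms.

341 ms

Entropy contributions −pᵢ log₂ pᵢ: 0.5053, 0.4644, 0.3322, 0.5000, 0.4552; sum H = 2.2571 bits.
RT = a + bH = 160 + 80·2.2571 = 340.57 ms.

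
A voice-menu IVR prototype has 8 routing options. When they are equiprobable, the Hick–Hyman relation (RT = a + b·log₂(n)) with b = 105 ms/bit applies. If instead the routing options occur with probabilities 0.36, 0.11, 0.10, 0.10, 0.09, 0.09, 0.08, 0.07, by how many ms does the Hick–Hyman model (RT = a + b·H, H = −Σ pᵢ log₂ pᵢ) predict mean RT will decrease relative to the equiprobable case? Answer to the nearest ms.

28 ms

The RT saving is b·ΔH. Equiprobable H₀ = log₂(8) = 3.0000 bits; with the given probabilities H = 2.7307 bits.
b·(H₀ − H) = 105 × (3.0000 − 2.7307) = 28.28 ms.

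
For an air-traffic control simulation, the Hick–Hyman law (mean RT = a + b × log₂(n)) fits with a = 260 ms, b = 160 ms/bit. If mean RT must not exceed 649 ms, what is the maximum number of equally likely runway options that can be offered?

160·log₂ n ≤ 649 − 260 = 389, giving log₂ n ≤ 2.4312 and n ≤ 5.394. The largest whole number is 5.

5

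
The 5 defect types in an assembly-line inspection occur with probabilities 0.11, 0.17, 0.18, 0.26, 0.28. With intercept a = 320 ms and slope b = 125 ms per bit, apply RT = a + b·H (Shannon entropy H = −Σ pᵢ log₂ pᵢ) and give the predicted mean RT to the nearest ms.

H = 0.11·log₂(1/0.11) + 0.17·log₂(1/0.17) + 0.18·log₂(1/0.18) + 0.26·log₂(1/0.26) + 0.28·log₂(1/0.28) = 2.2497 bits.
RT = 320 + 125 × 2.2497 = 601.21 ms.

601 ms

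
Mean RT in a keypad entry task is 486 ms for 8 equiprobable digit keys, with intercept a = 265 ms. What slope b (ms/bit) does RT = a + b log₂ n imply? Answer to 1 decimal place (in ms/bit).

73.7 ms/bit

log₂(8) = 3 bits.
b = (RT − a)/log₂ n = (486 − 265) / 3 = 73.667 ms/bit.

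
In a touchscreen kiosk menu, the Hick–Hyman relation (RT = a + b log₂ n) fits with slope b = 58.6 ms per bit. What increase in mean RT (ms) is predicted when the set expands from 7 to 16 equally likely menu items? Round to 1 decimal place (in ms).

Only the slope matters, since a is common to both: ΔRT = b·log₂(n₂/n₁).
log₂(16) − log₂(7) = 4 − 2.8074 = 1.1926.
ΔRT = 58.6 × 1.1926 = 69.889 ms.

69.9 ms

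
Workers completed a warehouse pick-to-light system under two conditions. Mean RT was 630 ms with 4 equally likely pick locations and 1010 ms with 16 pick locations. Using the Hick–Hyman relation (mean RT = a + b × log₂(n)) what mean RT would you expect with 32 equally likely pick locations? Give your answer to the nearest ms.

1200 ms

RT is linear in log₂ n, so two points fix the line:
  b = (1010 − 630) / (log₂ 16 − log₂ 4) = 380 / (4 − 2) = 190 ms/bit
  a = 630 − 190 × 2 = 250 ms
Then RT(32) = 250 + 190 × log₂ 32 = 250 + 190 × 5 ≈ 1200.000 ms.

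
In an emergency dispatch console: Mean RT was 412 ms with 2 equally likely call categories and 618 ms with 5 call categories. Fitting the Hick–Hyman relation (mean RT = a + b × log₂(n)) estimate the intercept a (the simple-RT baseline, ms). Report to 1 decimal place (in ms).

256.2 ms

The slope on a log₂ axis is (618 − 412) / (2.3219 − 1) = 155.833 ms/bit.
Intercept: a = 412 − 155.833·log₂(2) = 256.167 ms.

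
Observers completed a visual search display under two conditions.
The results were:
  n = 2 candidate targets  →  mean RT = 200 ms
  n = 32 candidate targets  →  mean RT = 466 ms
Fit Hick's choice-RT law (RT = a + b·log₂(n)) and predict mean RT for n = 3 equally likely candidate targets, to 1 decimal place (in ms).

238.9 ms

Solve the two-equation system in a and b:
  b = (466 − 200) / (log₂ 32 − log₂ 2) = 266 / (5 − 1) = 66.500 ms/bit
  a = 200 − 66.500 × 1 = 133.500 ms
Then RT(3) = 133.500 + 66.500 × log₂ 3 = 133.500 + 66.500 × 1.5850 ≈ 238.900 ms.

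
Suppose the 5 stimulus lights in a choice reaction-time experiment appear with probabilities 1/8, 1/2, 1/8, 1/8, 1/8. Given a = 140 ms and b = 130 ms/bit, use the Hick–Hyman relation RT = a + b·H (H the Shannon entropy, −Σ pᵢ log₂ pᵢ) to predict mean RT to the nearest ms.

Each term −pᵢ log₂ pᵢ: 0.125·3 + 0.5·1 + 0.125·3 + 0.125·3 + 0.125·3; summed, H = 2.000 bits.
Mean RT = a + bH = 140 + 130·2.000 = 400.00 ms.

400 ms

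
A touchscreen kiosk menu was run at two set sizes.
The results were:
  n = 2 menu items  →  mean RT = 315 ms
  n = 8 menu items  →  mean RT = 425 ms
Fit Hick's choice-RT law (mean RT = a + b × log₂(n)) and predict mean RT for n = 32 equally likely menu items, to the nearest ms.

Solve the two-equation system in a and b:
  b = (425 − 315) / (log₂ 8 − log₂ 2) = 110 / (3 − 1) = 55 ms/bit
  a = 315 − 55 × 1 = 260 ms
Then RT(32) = 260 + 55 × log₂ 32 = 260 + 55 × 5 ≈ 535.000 ms.

535 ms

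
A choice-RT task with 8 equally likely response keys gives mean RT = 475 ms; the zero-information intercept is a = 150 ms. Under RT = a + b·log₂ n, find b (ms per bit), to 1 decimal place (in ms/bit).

108.3 ms/bit

8 alternatives carry log₂ 8 = 3 bits; the choice cost is 475 − 150 = 325 ms, so b = 325/3 = 108.333 ms/bit.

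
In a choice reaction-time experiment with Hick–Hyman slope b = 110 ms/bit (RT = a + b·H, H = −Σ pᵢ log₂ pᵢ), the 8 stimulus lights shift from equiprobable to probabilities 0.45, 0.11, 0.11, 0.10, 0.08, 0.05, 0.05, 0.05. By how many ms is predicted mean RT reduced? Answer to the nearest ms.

Equiprobable entropy H₀ = log₂ 8 = 3.0000 bits.
Skewed entropy H = −Σ pᵢ log₂ pᵢ = 2.4910 bits.
ΔRT = b·(H₀ − H) = 110 × 0.5090 = 55.99 ms.

56 ms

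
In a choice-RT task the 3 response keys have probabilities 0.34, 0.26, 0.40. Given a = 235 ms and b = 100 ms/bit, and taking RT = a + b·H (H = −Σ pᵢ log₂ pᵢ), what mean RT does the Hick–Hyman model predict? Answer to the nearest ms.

Entropy contributions −pᵢ log₂ pᵢ: 0.5292, 0.5053, 0.5288; sum H = 1.5632 bits.
RT = a + bH = 235 + 100·1.5632 = 391.32 ms.

391 ms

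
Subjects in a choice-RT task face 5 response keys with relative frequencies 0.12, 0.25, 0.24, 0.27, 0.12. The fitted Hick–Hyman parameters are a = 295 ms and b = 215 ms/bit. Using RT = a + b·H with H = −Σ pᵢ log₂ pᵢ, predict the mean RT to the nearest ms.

Entropy contributions −pᵢ log₂ pᵢ: 0.3671, 0.5000, 0.4941, 0.5100, 0.3671; sum H = 2.2383 bits.
RT = a + bH = 295 + 215·2.2383 = 776.23 ms.

776 ms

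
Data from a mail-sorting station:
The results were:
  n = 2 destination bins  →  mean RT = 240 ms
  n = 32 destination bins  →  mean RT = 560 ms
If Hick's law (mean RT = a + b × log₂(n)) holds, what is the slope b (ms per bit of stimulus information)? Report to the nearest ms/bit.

80 ms/bit

b = (RT₂ − RT₁)/(log₂ n₂ − log₂ n₁) = (560 − 240)/(5 − 1) = 80 ms/bit.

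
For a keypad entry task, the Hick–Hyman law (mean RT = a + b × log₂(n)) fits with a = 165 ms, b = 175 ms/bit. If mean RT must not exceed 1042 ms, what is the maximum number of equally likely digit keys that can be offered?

32

Information budget: (1042 − 165)/175 = 5.0114 bits, so n ≤ 2^5.0114 = 32.255 → at most 32.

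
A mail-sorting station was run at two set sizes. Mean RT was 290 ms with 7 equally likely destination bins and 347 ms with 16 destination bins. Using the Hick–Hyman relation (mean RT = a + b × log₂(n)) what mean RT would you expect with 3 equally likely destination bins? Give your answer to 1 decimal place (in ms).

Solve the two-equation system in a and b:
  b = (347 − 290) / (log₂ 16 − log₂ 7) = 57 / (4 − 2.8074) = 47.793 ms/bit
  a = 290 − 47.793 × 2.8074 = 155.828 ms
Then RT(3) = 155.828 + 47.793 × log₂ 3 = 155.828 + 47.793 × 1.5850 ≈ 231.578 ms.

231.6 ms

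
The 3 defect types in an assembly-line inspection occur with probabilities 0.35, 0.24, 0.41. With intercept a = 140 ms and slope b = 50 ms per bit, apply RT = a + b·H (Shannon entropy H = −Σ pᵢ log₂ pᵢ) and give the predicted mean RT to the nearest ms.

218 ms

H = 0.35·log₂(1/0.35) + 0.24·log₂(1/0.24) + 0.41·log₂(1/0.41) = 1.5516 bits.
RT = 140 + 50 × 1.5516 = 217.58 ms.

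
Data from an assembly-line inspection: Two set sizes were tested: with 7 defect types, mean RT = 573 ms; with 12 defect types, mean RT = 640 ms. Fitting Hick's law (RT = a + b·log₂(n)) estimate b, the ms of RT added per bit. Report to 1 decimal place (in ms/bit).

b = (RT₂ − RT₁)/(log₂ n₂ − log₂ n₁) = (640 − 573)/(3.5850 − 2.8074) = 86.162 ms/bit.

86.2 ms/bit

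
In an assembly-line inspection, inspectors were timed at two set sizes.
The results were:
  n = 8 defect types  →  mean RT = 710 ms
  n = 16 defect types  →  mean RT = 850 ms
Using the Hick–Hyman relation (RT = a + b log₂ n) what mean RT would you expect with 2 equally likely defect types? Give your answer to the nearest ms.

430 ms

Solve the two-equation system in a and b:
  b = (850 − 710) / (log₂ 16 − log₂ 8) = 140 / (4 − 3) = 140 ms/bit
  a = 710 − 140 × 3 = 290 ms
Then RT(2) = 290 + 140 × log₂ 2 = 290 + 140 × 1 ≈ 430.000 ms.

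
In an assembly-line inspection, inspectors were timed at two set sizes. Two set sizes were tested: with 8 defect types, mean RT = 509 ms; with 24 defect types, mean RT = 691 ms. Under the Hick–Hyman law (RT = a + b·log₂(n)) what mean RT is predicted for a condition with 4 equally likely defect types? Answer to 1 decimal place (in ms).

394.2 ms

RT is linear in log₂ n, so two points fix the line:
  b = (691 − 509) / (log₂ 24 − log₂ 8) = 182 / (4.5850 − 3) = 114.829 ms/bit
  a = 509 − 114.829 × 3 = 164.512 ms
Then RT(4) = 164.512 + 114.829 × log₂ 4 = 164.512 + 114.829 × 2 ≈ 394.171 ms.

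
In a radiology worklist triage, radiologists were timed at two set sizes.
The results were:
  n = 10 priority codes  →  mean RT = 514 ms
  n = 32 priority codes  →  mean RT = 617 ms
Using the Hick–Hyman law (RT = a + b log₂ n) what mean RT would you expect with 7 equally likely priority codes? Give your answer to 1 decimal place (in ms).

482.4 ms

Fit slope and intercept:
  b = (617 − 514) / (log₂ 32 − log₂ 10) = 103 / (5 − 3.3219) = 61.380 ms/bit
  a = 514 − 61.380 × 3.3219 = 310.100 ms
Then RT(7) = 310.100 + 61.380 × log₂ 7 = 310.100 + 61.380 × 2.8074 ≈ 482.416 ms.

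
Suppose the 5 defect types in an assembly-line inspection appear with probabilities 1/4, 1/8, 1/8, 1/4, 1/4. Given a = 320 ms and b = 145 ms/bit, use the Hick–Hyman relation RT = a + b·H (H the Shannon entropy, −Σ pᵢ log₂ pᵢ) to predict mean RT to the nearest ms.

H = −Σ pᵢ log₂ pᵢ = 0.25·2 + 0.125·3 + 0.125·3 + 0.25·2 + 0.25·2 = 2.250 bits.
RT = 320 + 145 × 2.250 = 646.25 ms.

646 ms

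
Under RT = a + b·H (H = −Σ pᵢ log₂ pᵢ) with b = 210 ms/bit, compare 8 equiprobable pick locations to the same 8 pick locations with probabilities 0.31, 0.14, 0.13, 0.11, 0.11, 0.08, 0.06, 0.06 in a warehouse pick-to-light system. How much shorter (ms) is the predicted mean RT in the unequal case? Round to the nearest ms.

46 ms

Equiprobable entropy H₀ = log₂ 8 = 3.0000 bits.
Skewed entropy H = −Σ pᵢ log₂ pᵢ = 2.7827 bits.
ΔRT = b·(H₀ − H) = 210 × 0.2173 = 45.63 ms.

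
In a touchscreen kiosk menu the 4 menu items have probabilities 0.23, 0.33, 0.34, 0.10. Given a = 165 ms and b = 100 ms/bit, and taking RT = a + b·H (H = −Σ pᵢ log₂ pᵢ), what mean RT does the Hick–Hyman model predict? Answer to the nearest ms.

H = 0.23·log₂(1/0.23) + 0.33·log₂(1/0.33) + 0.34·log₂(1/0.34) + 0.10·log₂(1/0.10) = 1.8769 bits.
RT = 165 + 100 × 1.8769 = 352.69 ms.

353 ms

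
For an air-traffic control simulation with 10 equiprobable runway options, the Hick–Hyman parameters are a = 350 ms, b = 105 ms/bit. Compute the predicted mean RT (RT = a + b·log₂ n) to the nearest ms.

699 ms

log₂(10) = 3.3219 bits, so RT = 350 + 105 × 3.3219 ≈ 698.802 ms.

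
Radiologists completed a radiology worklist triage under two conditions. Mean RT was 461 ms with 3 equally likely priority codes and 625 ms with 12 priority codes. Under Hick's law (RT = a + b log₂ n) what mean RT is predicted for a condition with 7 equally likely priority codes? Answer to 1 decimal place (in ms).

561.2 ms

Solve the two-equation system in a and b:
  b = (625 − 461) / (log₂ 12 − log₂ 3) = 164 / (3.5850 − 1.5850) = 82.000 ms/bit
  a = 461 − 82.000 × 1.5850 = 331.033 ms
Then RT(7) = 331.033 + 82.000 × log₂ 7 = 331.033 + 82.000 × 2.8074 ≈ 561.236 ms.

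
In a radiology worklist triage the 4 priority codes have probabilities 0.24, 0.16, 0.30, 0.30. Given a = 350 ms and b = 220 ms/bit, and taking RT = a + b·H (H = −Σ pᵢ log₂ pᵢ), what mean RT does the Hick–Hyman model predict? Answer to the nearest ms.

781 ms

H = 0.24·log₂(1/0.24) + 0.16·log₂(1/0.16) + 0.30·log₂(1/0.30) + 0.30·log₂(1/0.30) = 1.9593 bits.
RT = 350 + 220 × 1.9593 = 781.05 ms.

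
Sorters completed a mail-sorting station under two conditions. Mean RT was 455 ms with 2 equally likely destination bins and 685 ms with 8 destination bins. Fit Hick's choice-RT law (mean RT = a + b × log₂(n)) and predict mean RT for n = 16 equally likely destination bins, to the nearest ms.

800 ms

Solve the two-equation system in a and b:
  b = (685 − 455) / (log₂ 8 − log₂ 2) = 230 / (3 − 1) = 115 ms/bit
  a = 455 − 115 × 1 = 340 ms
Then RT(16) = 340 + 115 × log₂ 16 = 340 + 115 × 4 ≈ 800.000 ms.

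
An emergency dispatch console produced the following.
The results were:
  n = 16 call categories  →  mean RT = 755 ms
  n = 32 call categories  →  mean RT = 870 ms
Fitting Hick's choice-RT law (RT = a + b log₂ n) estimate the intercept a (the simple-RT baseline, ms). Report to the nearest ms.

295 ms

The slope on a log₂ axis is (870 − 755) / (5 − 4) = 115 ms/bit.
Intercept: a = 755 − 115·log₂(16) = 295.000 ms.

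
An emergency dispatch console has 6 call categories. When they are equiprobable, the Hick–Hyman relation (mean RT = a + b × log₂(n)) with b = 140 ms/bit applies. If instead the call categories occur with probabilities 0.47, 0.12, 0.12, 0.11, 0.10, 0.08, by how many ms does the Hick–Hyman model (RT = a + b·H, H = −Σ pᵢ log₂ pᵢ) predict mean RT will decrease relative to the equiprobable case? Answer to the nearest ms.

51 ms

The RT saving is b·ΔH. Equiprobable H₀ = log₂(6) = 2.5850 bits; with the given probabilities H = 2.2201 bits.
b·(H₀ − H) = 140 × (2.5850 − 2.2201) = 51.08 ms.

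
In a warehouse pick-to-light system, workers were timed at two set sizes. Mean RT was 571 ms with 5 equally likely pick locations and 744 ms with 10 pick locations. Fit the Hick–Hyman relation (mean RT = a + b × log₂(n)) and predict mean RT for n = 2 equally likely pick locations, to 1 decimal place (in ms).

342.3 ms

With log₂ n on the abscissa the relation is linear; from the two conditions:
  b = (744 − 571) / (log₂ 10 − log₂ 5) = 173 / (3.3219 − 2.3219) = 173.000 ms/bit
  a = 571 − 173.000 × 2.3219 = 169.306 ms
Then RT(2) = 169.306 + 173.000 × log₂ 2 = 169.306 + 173.000 × 1 ≈ 342.306 ms.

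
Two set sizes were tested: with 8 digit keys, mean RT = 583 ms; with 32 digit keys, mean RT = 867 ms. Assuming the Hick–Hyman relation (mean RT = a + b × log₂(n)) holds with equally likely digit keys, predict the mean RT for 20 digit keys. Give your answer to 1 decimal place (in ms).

770.7 ms

With log₂ n on the abscissa the relation is linear; from the two conditions:
  b = (867 − 583) / (log₂ 32 − log₂ 8) = 284 / (5 − 3) = 142.000 ms/bit
  a = 583 − 142.000 × 3 = 157.000 ms
Then RT(20) = 157.000 + 142.000 × log₂ 20 = 157.000 + 142.000 × 4.3219 ≈ 770.714 ms.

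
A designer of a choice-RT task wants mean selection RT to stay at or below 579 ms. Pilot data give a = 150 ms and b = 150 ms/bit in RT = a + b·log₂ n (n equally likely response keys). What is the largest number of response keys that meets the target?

7

150·log₂ n ≤ 579 − 150 = 429, giving log₂ n ≤ 2.8600 and n ≤ 7.260. The largest whole number is 7.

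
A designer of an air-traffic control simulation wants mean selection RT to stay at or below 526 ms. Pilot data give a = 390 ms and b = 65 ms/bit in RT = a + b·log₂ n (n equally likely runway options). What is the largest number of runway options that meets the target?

Set 390 + 65·log₂ n ≤ 526 → log₂ n ≤ (526 − 390)/65 = 2.0923.
So n ≤ 2^2.0923 = 4.264; the largest integer n is 4.

4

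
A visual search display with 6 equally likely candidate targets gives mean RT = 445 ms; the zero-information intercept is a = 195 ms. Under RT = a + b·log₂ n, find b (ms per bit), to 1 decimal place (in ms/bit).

b = (445 − 195) / log₂(6) = 250 / 2.5850 = 96.713 ms/bit.

96.7 ms/bit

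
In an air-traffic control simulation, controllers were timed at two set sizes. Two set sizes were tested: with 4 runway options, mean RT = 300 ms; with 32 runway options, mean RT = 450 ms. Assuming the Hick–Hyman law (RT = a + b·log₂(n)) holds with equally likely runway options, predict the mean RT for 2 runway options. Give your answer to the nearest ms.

Fit slope and intercept:
  b = (450 − 300) / (log₂ 32 − log₂ 4) = 150 / (5 − 2) = 50 ms/bit
  a = 300 − 50 × 2 = 200 ms
Then RT(2) = 200 + 50 × log₂ 2 = 200 + 50 × 1 ≈ 250.000 ms.

250 ms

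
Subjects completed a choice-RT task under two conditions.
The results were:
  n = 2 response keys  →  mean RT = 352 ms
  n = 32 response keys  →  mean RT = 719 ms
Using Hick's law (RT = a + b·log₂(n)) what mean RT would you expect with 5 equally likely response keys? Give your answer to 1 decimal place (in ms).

RT is linear in log₂ n, so two points fix the line:
  b = (719 − 352) / (log₂ 32 − log₂ 2) = 367 / (5 − 1) = 91.750 ms/bit
  a = 352 − 91.750 × 1 = 260.250 ms
Then RT(5) = 260.250 + 91.750 × log₂ 5 = 260.250 + 91.750 × 2.3219 ≈ 473.287 ms.

473.3 ms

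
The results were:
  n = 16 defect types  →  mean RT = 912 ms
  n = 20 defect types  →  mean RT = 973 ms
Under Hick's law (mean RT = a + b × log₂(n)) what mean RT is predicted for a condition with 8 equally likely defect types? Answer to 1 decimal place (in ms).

722.5 ms

Solve the two-equation system in a and b:
  b = (973 − 912) / (log₂ 20 − log₂ 16) = 61 / (4.3219 − 4) = 189.483 ms/bit
  a = 912 − 189.483 × 4 = 154.067 ms
Then RT(8) = 154.067 + 189.483 × log₂ 8 = 154.067 + 189.483 × 3 ≈ 722.517 ms.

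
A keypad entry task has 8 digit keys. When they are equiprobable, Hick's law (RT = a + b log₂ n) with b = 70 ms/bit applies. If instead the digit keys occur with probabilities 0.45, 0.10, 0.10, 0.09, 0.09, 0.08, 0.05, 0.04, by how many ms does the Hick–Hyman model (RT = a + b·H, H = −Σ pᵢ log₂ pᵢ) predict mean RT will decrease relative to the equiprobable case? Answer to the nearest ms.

35 ms

Equiprobable entropy H₀ = log₂ 8 = 3.0000 bits.
Skewed entropy H = −Σ pᵢ log₂ pᵢ = 2.5015 bits.
ΔRT = b·(H₀ − H) = 70 × 0.4985 = 34.90 ms.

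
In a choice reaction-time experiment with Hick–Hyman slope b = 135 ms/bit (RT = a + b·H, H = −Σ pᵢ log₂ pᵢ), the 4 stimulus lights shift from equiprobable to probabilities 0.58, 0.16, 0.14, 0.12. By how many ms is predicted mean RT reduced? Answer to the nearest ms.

48 ms

Equiprobable entropy H₀ = log₂ 4 = 2.0000 bits.
Skewed entropy H = −Σ pᵢ log₂ pᵢ = 1.6430 bits.
ΔRT = b·(H₀ − H) = 135 × 0.3570 = 48.19 ms.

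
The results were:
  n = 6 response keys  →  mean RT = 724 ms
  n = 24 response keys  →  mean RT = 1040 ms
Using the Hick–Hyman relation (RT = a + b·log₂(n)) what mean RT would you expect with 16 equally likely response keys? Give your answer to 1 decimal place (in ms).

947.6 ms

Fit slope and intercept:
  b = (1040 − 724) / (log₂ 24 − log₂ 6) = 316 / (4.5850 − 2.5850) = 158.000 ms/bit
  a = 724 − 158.000 × 2.5850 = 315.576 ms
Then RT(16) = 315.576 + 158.000 × log₂ 16 = 315.576 + 158.000 × 4 ≈ 947.576 ms.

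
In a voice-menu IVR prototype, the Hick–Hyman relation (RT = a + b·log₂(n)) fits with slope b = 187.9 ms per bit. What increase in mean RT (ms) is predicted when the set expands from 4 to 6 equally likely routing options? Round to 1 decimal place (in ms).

The intercept a cancels: ΔRT = b·(log₂ n₂ − log₂ n₁) = b·log₂(n₂/n₁).
log₂(6) − log₂(4) = 2.5850 − 2 = 0.5850.
ΔRT = 187.9 × 0.5850 = 109.914 ms.

109.9 ms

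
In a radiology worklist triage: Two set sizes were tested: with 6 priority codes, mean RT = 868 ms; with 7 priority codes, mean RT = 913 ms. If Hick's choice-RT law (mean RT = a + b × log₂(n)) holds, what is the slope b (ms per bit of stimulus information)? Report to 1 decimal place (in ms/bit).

202.3 ms/bit

Slope: b = (913 − 868) / (log₂ 7 − log₂ 6) = 45/0.2224 = 202.345 ms/bit.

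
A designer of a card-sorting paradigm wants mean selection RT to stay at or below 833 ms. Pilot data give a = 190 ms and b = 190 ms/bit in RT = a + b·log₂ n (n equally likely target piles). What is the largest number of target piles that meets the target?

10

Set 190 + 190·log₂ n ≤ 833 → log₂ n ≤ (833 − 190)/190 = 3.3842.
So n ≤ 2^3.3842 = 10.441; the largest integer n is 10.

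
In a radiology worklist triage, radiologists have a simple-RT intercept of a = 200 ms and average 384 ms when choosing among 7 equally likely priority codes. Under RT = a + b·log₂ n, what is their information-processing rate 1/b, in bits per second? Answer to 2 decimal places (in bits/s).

Choice component = 384 − 200 = 184 ms over log₂(7) = 2.8074 bits.
b = 184 / 2.8074 = 65.542 ms/bit, so 1/b = 15.257 bits/s.

15.26 bits/s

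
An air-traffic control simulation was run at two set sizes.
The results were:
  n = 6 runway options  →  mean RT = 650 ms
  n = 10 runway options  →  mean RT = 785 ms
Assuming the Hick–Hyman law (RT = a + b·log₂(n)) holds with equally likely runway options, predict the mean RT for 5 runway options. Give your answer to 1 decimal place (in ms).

601.8 ms

With log₂ n on the abscissa the relation is linear; from the two conditions:
  b = (785 − 650) / (log₂ 10 − log₂ 6) = 135 / (3.3219 − 2.5850) = 183.184 ms/bit
  a = 650 − 183.184 × 2.5850 = 176.477 ms
Then RT(5) = 176.477 + 183.184 × log₂ 5 = 176.477 + 183.184 × 2.3219 ≈ 601.816 ms.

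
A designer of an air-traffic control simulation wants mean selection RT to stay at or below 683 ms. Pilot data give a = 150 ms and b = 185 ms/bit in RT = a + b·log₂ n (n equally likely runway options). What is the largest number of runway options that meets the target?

Set 150 + 185·log₂ n ≤ 683 → log₂ n ≤ (683 − 150)/185 = 2.8811.
So n ≤ 2^2.8811 = 7.367; the largest integer n is 7.

7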